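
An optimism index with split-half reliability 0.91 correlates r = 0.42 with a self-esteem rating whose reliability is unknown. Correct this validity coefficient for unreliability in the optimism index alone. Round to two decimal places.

0.44

Single correction: r_c = r_obs / √r_xx = 0.42 / √0.91 = 0.42 / 0.9539 ≈ 0.44.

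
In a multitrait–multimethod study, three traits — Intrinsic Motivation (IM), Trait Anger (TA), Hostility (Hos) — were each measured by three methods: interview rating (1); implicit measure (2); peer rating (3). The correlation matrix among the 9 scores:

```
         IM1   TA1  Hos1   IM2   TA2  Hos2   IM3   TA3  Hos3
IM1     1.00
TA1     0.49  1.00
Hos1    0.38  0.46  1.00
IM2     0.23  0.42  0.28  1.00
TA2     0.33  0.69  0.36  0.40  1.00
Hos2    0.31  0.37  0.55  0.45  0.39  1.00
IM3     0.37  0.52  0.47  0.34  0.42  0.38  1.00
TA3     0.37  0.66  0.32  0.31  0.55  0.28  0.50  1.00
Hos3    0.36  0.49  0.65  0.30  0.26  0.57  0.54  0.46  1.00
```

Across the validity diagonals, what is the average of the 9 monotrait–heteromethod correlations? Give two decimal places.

0.51

Convergent values: 0.23, 0.37, 0.34, 0.69, 0.66, 0.55, 0.55, 0.65, 0.57; mean = 4.61/9 = 0.51.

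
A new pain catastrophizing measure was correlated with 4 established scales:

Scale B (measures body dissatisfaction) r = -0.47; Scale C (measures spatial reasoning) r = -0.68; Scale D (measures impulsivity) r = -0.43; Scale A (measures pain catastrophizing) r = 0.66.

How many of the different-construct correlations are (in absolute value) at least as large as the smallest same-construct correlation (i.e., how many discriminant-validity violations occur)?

1

Convergent (same construct = pain catastrophizing): Scale A.
Smallest convergent = 0.66. Discriminant |r|: 0.47, 0.68, 0.43; count ≥ 0.66 → 1.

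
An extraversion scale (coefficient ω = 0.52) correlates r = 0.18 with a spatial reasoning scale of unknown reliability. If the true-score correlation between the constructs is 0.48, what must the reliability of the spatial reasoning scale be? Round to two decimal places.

0.27

r_true = r_obs / √(r_xx · r_yy) ⇒ 0.48 = 0.18 / √(0.52 · r_yy).
√(0.52 · r_yy) = 0.18 / 0.48 = 0.3750; 0.52 · r_yy = 0.1406; r_yy = 0.1406 / 0.52 ≈ 0.27.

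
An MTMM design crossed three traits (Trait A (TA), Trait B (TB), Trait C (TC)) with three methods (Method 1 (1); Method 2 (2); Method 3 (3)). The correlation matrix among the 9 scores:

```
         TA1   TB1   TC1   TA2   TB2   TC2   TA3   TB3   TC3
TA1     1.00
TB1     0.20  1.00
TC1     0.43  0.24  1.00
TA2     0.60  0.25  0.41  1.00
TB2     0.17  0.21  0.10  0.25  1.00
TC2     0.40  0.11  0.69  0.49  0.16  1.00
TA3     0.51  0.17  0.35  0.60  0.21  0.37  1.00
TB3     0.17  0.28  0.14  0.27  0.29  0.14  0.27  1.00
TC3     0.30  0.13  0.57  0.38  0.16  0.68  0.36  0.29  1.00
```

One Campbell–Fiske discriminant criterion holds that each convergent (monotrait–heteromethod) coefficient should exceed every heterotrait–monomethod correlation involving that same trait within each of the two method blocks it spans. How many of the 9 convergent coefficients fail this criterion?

3

Each convergent coefficient versus the relevant comparison correlations:
TA (methods 1·2): 0.60 vs {0.20, 0.25, 0.43, 0.49} → pass.
TA (methods 1·3): 0.51 vs {0.20, 0.27, 0.43, 0.36} → pass.
TA (methods 2·3): 0.60 vs {0.25, 0.27, 0.49, 0.36} → pass.
TB (methods 1·2): 0.21 vs {0.20, 0.25, 0.24, 0.16} → fail.
TB (methods 1·3): 0.28 vs {0.20, 0.27, 0.24, 0.29} → fail.
TB (methods 2·3): 0.29 vs {0.25, 0.27, 0.16, 0.29} → fail.
TC (methods 1·2): 0.69 vs {0.43, 0.49, 0.24, 0.16} → pass.
TC (methods 1·3): 0.57 vs {0.43, 0.36, 0.24, 0.29} → pass.
TC (methods 2·3): 0.68 vs {0.49, 0.36, 0.16, 0.29} → pass.
3 of 9 fail.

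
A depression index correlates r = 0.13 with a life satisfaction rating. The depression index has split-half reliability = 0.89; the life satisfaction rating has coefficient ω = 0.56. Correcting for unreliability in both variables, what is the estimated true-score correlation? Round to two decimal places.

0.18

r_true = r_obs / √(r_xx · r_yy) = 0.13 / √(0.89 × 0.56) = 0.13 / √0.4984 = 0.13 / 0.7060 ≈ 0.18.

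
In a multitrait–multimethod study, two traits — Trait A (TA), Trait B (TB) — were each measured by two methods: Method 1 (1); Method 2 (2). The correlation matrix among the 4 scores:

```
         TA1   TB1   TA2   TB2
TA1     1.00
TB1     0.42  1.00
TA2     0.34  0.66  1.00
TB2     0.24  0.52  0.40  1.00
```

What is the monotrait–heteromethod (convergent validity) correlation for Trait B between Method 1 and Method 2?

Same trait (TB), different methods: r(TB1, TB2) = 0.52.

0.52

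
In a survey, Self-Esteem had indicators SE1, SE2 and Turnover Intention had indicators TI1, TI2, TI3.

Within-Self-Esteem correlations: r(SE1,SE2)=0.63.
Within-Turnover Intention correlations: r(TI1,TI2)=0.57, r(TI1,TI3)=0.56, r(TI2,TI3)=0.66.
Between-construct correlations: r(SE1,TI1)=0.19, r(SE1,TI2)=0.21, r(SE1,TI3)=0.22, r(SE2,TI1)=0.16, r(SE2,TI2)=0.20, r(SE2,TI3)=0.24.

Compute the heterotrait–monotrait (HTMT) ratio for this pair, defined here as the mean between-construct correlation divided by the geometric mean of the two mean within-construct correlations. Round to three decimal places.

Mean between = 1.22/6 = 0.2033.
Mean within-SE = 0.63/1 = 0.6300; mean within-TI = 1.79/3 = 0.5967.
Geometric mean = √(0.6300 × 0.5967) = 0.6131.
HTMT = 0.2033 / 0.6131 = 0.332.

0.332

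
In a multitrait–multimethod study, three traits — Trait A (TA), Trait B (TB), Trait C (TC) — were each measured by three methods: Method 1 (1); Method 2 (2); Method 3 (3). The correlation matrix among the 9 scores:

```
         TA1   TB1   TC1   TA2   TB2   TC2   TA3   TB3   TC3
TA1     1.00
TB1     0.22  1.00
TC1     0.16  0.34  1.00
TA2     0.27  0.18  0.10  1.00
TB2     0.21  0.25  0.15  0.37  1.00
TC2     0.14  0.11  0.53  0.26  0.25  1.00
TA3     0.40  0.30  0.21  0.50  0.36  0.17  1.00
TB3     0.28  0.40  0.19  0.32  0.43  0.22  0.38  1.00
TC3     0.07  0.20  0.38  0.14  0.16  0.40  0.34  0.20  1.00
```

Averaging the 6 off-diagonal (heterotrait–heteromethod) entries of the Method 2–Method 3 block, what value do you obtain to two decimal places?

0.23

HTHM values (method 2 × method 3): 0.32, 0.14, 0.36, 0.16, 0.17, 0.22; mean = 1.37/6 = 0.23.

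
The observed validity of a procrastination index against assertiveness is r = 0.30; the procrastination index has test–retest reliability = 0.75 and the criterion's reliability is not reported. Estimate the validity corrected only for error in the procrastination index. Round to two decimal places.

0.35

Single correction: r_c = r_obs / √r_xx = 0.30 / √0.75 = 0.30 / 0.8660 ≈ 0.35.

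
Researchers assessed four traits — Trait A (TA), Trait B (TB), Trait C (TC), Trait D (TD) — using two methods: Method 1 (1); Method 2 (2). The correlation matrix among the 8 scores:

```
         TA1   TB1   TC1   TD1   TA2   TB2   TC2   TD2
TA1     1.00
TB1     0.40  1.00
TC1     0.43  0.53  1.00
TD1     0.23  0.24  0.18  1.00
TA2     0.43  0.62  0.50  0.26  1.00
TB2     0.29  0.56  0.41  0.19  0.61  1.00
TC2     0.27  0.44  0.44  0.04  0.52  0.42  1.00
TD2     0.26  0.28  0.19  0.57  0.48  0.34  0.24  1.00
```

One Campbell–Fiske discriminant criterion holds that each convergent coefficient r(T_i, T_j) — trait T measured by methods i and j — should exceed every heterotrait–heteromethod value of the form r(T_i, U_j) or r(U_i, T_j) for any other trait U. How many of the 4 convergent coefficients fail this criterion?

Checking each validity diagonal entry against its comparison values:
TA (methods 1·2): 0.43 vs {0.29, 0.62, 0.27, 0.50, 0.26, 0.26} → fail.
TB (methods 1·2): 0.56 vs {0.62, 0.29, 0.44, 0.41, 0.28, 0.19} → fail.
TC (methods 1·2): 0.44 vs {0.50, 0.27, 0.41, 0.44, 0.19, 0.04} → fail.
TD (methods 1·2): 0.57 vs {0.26, 0.26, 0.19, 0.28, 0.04, 0.19} → pass.
3 of 4 fail.

3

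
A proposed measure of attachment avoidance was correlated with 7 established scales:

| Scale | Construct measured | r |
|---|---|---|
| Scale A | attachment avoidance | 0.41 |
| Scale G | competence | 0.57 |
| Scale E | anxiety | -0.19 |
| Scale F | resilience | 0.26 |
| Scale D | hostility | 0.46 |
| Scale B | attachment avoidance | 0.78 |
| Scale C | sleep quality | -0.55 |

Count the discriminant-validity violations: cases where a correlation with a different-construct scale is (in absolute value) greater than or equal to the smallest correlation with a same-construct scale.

3

Convergent (same construct = attachment avoidance): Scale A, Scale B.
Smallest convergent = 0.41. Discriminant |r|: 0.57, 0.19, 0.26, 0.46, 0.55; count ≥ 0.41 → 3.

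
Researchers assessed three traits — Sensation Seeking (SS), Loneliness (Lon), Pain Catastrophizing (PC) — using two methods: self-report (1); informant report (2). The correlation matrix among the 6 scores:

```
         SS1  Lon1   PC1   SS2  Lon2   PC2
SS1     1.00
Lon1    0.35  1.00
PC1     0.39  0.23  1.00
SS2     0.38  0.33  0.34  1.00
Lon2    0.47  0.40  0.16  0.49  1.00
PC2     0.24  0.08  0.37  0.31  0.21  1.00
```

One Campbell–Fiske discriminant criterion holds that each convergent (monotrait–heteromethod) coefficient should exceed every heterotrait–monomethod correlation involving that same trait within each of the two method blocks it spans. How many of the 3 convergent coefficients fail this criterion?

Convergent coefficients and their comparison sets:
SS (methods 1·2): 0.38 vs {0.35, 0.49, 0.39, 0.31} → fail.
Lon (methods 1·2): 0.40 vs {0.35, 0.49, 0.23, 0.21} → fail.
PC (methods 1·2): 0.37 vs {0.39, 0.31, 0.23, 0.21} → fail.
3 of 3 fail.

3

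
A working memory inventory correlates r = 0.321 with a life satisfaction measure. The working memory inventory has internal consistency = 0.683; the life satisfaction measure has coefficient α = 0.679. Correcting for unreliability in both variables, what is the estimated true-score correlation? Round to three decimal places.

r_true = r_obs / √(r_xx · r_yy) = 0.321 / √(0.683 × 0.679) = 0.321 / √0.463757 = 0.321 / 0.6810 ≈ 0.471.

0.471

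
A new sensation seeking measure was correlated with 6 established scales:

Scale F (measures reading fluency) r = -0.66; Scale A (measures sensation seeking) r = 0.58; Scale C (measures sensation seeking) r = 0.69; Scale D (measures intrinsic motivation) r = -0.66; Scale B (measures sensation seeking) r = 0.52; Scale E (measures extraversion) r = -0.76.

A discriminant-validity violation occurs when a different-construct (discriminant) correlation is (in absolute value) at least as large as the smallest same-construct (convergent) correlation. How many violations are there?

Convergent (same construct = sensation seeking): Scale A, Scale C, Scale B.
Smallest convergent = 0.52. Discriminant |r|: 0.66, 0.66, 0.76; count ≥ 0.52 → 3.

3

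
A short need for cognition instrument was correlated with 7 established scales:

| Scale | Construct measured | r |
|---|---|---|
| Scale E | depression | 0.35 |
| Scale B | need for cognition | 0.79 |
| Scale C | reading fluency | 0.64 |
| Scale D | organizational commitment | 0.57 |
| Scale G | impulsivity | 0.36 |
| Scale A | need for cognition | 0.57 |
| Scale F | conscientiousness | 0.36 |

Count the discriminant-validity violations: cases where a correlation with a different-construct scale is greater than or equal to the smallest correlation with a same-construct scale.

2

Convergent (same construct = need for cognition): Scale B, Scale A.
Smallest convergent = 0.57. Discriminant values: 0.35, 0.64, 0.57, 0.36, 0.36; count ≥ 0.57 → 2.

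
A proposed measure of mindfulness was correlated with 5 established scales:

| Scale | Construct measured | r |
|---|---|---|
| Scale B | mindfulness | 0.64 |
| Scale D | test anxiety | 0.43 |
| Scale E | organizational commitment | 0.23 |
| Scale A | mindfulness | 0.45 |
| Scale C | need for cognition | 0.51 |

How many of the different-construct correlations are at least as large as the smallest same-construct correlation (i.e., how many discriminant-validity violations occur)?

1

Convergent (same construct = mindfulness): Scale B, Scale A.
Smallest convergent = 0.45. Discriminant values: 0.43, 0.23, 0.51; count ≥ 0.45 → 1.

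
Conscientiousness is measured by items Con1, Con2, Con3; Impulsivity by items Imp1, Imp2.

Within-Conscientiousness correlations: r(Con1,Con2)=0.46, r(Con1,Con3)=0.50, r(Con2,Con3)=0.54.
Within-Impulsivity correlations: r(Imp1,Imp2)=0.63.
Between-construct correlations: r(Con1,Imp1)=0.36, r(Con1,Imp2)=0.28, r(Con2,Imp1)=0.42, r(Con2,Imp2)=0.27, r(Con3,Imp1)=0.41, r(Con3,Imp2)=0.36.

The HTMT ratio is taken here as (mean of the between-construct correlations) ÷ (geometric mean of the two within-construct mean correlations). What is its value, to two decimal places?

0.62

Mean between = 2.10/6 = 0.3500.
Mean within-Con = 1.50/3 = 0.5000; mean within-Imp = 0.63/1 = 0.6300.
Geometric mean = √(0.5000 × 0.6300) = 0.5612.
HTMT = 0.3500 / 0.5612 = 0.62.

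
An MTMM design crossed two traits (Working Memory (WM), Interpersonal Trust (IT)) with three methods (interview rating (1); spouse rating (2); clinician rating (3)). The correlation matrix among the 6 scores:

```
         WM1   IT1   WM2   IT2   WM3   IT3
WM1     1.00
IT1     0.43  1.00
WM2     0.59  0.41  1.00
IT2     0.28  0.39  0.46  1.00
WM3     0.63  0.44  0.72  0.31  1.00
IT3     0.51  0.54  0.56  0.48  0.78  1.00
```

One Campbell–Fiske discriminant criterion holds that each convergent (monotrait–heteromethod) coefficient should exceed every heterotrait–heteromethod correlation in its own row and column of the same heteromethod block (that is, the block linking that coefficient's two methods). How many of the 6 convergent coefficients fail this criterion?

Convergent coefficients and their comparison sets:
WM (methods 1·2): 0.59 vs {0.28, 0.41} → pass.
WM (methods 1·3): 0.63 vs {0.51, 0.44} → pass.
WM (methods 2·3): 0.72 vs {0.56, 0.31} → pass.
IT (methods 1·2): 0.39 vs {0.41, 0.28} → fail.
IT (methods 1·3): 0.54 vs {0.44, 0.51} → pass.
IT (methods 2·3): 0.48 vs {0.31, 0.56} → fail.
2 of 6 fail.

2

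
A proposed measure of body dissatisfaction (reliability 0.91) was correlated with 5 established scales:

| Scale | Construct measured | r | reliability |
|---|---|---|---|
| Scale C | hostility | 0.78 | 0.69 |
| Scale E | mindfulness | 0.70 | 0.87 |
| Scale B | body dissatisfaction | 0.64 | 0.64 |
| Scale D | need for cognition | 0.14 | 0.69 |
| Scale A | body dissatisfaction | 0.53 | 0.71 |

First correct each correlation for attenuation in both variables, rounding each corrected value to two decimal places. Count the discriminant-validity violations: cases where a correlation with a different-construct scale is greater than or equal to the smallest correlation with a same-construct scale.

Disattenuated r (r / √(r_scale · r_new)):
  Scale C (disc): 0.78 / √(0.69·0.91) = 0.98
  Scale E (disc): 0.70 / √(0.87·0.91) = 0.79
  Scale B (conv): 0.64 / √(0.64·0.91) = 0.84
  Scale D (disc): 0.14 / √(0.69·0.91) = 0.18
  Scale A (conv): 0.53 / √(0.71·0.91) = 0.66
Smallest convergent = 0.66. Discriminant values: 0.98, 0.79, 0.18; count ≥ 0.66 → 2.

2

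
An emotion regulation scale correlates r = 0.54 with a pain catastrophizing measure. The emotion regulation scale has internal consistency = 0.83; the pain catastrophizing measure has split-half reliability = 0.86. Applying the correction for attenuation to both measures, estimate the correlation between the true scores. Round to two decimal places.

0.64

r_true = r_obs / √(r_xx · r_yy) = 0.54 / √(0.83 × 0.86) = 0.54 / √0.7138 = 0.54 / 0.8449 ≈ 0.64.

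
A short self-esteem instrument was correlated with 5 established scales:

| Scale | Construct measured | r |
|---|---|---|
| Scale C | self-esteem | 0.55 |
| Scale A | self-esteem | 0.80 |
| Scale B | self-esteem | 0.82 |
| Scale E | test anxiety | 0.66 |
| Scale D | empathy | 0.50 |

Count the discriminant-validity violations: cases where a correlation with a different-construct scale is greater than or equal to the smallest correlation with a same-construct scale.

Convergent (same construct = self-esteem): Scale C, Scale A, Scale B.
Smallest convergent = 0.55. Discriminant values: 0.66, 0.50; count ≥ 0.55 → 1.

1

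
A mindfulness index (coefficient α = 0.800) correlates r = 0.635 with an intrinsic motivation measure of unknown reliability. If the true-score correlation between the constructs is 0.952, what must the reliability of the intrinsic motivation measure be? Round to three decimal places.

r_true = r_obs / √(r_xx · r_yy) ⇒ 0.952 = 0.635 / √(0.800 · r_yy).
√(0.800 · r_yy) = 0.635 / 0.952 = 0.6670; 0.800 · r_yy = 0.4449; r_yy = 0.4449 / 0.800 ≈ 0.556.

0.556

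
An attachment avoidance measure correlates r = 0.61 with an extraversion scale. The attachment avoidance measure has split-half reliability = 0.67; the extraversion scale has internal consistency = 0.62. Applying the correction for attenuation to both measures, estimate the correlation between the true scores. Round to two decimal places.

0.95

r_true = r_obs / √(r_xx · r_yy) = 0.61 / √(0.67 × 0.62) = 0.61 / √0.4154 = 0.61 / 0.6445 ≈ 0.95.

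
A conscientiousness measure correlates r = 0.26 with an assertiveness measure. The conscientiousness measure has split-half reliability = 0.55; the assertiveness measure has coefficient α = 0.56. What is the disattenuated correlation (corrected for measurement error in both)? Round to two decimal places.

r_true = r_obs / √(r_xx · r_yy) = 0.26 / √(0.55 × 0.56) = 0.26 / √0.3080 = 0.26 / 0.5550 ≈ 0.47.

0.47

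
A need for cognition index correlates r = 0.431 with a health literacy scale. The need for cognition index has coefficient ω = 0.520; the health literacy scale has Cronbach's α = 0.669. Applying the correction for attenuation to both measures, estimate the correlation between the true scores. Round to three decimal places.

r_true = r_obs / √(r_xx · r_yy) = 0.431 / √(0.520 × 0.669) = 0.431 / √0.347880 = 0.431 / 0.5898 ≈ 0.731.

0.731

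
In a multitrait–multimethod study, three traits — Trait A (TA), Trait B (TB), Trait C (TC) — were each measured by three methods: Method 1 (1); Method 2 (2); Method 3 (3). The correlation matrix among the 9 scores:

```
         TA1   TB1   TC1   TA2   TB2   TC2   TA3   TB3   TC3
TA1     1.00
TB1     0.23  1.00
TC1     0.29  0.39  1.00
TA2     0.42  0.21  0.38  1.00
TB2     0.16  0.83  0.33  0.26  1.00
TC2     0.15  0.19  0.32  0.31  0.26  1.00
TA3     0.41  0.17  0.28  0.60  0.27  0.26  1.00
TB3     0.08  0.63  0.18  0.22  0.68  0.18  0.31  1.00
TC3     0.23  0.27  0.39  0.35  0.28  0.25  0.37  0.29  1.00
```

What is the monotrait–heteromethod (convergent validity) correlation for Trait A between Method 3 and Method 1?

Same trait (TA), different methods: r(TA3, TA1) = 0.41.

0.41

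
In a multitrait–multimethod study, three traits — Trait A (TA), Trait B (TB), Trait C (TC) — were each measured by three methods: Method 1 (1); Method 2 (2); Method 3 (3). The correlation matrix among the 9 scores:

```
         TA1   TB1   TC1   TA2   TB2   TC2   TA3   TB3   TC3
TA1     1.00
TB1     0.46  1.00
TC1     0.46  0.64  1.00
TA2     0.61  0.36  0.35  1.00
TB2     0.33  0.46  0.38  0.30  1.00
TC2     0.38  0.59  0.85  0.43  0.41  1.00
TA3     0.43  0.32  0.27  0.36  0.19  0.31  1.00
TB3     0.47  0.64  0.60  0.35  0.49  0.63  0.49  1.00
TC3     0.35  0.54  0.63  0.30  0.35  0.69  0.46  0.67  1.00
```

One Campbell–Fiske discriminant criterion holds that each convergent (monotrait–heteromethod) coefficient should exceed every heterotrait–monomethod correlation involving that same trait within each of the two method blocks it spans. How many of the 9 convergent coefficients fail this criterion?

6

Checking each validity diagonal entry against its comparison values:
TA (methods 1·2): 0.61 vs {0.46, 0.30, 0.46, 0.43} → pass.
TA (methods 1·3): 0.43 vs {0.46, 0.49, 0.46, 0.46} → fail.
TA (methods 2·3): 0.36 vs {0.30, 0.49, 0.43, 0.46} → fail.
TB (methods 1·2): 0.46 vs {0.46, 0.30, 0.64, 0.41} → fail.
TB (methods 1·3): 0.64 vs {0.46, 0.49, 0.64, 0.67} → fail.
TB (methods 2·3): 0.49 vs {0.30, 0.49, 0.41, 0.67} → fail.
TC (methods 1·2): 0.85 vs {0.46, 0.43, 0.64, 0.41} → pass.
TC (methods 1·3): 0.63 vs {0.46, 0.46, 0.64, 0.67} → fail.
TC (methods 2·3): 0.69 vs {0.43, 0.46, 0.41, 0.67} → pass.
6 of 9 fail.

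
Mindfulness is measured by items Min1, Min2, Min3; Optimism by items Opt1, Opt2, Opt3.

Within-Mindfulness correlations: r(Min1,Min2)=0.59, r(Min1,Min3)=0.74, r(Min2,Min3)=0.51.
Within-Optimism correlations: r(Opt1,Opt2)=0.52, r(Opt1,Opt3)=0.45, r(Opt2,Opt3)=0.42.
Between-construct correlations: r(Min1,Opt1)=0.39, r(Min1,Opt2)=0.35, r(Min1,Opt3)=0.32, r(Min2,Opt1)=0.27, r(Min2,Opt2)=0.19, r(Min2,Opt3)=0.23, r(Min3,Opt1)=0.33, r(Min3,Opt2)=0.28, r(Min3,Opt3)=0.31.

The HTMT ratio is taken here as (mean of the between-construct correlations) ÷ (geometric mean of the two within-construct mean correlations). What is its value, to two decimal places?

0.56

Mean heterotrait r = 2.67/9 = 0.2967.
Mean within-Min = 1.84/3 = 0.6133; mean within-Opt = 1.39/3 = 0.4633.
Geometric mean = √(0.6133 × 0.4633) = 0.5330.
HTMT = 0.2967 / 0.5330 = 0.56.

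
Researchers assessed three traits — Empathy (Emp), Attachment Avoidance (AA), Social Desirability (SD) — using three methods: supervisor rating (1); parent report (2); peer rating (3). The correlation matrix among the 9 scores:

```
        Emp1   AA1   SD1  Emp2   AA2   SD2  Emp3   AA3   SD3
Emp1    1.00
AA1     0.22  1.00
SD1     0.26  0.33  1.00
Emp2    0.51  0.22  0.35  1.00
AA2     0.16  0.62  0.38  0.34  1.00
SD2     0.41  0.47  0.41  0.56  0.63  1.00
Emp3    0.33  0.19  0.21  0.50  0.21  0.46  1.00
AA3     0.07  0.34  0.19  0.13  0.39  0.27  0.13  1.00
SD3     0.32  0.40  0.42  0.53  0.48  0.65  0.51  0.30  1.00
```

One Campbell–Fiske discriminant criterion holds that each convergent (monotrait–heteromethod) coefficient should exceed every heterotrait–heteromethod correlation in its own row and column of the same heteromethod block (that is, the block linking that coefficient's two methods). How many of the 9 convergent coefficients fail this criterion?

Each convergent coefficient versus the relevant comparison correlations:
Emp (methods 1·2): 0.51 vs {0.16, 0.22, 0.41, 0.35} → pass.
Emp (methods 1·3): 0.33 vs {0.07, 0.19, 0.32, 0.21} → pass.
Emp (methods 2·3): 0.50 vs {0.13, 0.21, 0.53, 0.46} → fail.
AA (methods 1·2): 0.62 vs {0.22, 0.16, 0.47, 0.38} → pass.
AA (methods 1·3): 0.34 vs {0.19, 0.07, 0.40, 0.19} → fail.
AA (methods 2·3): 0.39 vs {0.21, 0.13, 0.48, 0.27} → fail.
SD (methods 1·2): 0.41 vs {0.35, 0.41, 0.38, 0.47} → fail.
SD (methods 1·3): 0.42 vs {0.21, 0.32, 0.19, 0.40} → pass.
SD (methods 2·3): 0.65 vs {0.46, 0.53, 0.27, 0.48} → pass.
4 of 9 fail.

4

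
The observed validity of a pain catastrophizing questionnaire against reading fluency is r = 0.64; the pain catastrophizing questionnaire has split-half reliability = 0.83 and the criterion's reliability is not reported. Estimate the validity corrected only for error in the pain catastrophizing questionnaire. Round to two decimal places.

0.70

Single correction: r_c = r_obs / √r_xx = 0.64 / √0.83 = 0.64 / 0.9110 ≈ 0.70.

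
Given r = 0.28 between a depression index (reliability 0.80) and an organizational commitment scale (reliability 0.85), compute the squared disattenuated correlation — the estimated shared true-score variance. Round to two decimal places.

0.12

Disattenuated r = 0.28 / √(0.80 × 0.85) = 0.28 / 0.8246 = 0.3396.
Shared true-score variance = 0.3396² = 0.1153 ≈ 0.12.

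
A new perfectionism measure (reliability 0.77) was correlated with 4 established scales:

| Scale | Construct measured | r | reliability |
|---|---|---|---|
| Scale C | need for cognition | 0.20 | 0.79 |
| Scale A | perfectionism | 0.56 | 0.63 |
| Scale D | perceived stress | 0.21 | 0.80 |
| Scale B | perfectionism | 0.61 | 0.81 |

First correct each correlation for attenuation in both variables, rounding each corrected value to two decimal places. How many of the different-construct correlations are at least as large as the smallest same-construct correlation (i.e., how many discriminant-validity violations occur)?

0

Disattenuated r (r / √(r_scale · r_new)):
  Scale C (disc): 0.20 / √(0.79·0.77) = 0.26
  Scale A (conv): 0.56 / √(0.63·0.77) = 0.80
  Scale D (disc): 0.21 / √(0.80·0.77) = 0.27
  Scale B (conv): 0.61 / √(0.81·0.77) = 0.77
Smallest convergent = 0.77. Discriminant values: 0.26, 0.27; count ≥ 0.77 → 0.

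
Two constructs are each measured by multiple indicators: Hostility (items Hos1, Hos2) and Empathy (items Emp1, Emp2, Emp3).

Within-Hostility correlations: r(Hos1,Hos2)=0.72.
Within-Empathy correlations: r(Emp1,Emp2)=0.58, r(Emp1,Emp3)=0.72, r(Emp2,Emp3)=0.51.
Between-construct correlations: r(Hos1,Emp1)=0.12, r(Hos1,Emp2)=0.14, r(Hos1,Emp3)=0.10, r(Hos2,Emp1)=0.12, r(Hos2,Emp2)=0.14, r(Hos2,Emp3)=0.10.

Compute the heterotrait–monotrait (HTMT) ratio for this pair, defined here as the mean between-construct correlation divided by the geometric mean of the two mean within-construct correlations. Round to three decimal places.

Between-construct mean = 0.72/6 = 0.1200.
Mean within-Hos = 0.72/1 = 0.7200; mean within-Emp = 1.81/3 = 0.6033.
Geometric mean = √(0.7200 × 0.6033) = 0.6591.
HTMT = 0.1200 / 0.6591 = 0.182.

0.182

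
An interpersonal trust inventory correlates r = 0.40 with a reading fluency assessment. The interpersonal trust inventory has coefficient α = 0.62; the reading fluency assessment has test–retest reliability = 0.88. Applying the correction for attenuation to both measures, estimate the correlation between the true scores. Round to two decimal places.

r_true = r_obs / √(r_xx · r_yy) = 0.40 / √(0.62 × 0.88) = 0.40 / √0.5456 = 0.40 / 0.7386 ≈ 0.54.

0.54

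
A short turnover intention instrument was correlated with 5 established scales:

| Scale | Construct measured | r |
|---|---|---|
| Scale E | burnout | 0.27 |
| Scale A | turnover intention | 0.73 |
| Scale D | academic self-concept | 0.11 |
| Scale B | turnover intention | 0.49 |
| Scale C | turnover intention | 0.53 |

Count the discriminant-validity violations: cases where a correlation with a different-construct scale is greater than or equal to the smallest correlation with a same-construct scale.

0

Convergent (same construct = turnover intention): Scale A, Scale B, Scale C.
Smallest convergent = 0.49. Discriminant values: 0.27, 0.11; count ≥ 0.49 → 0.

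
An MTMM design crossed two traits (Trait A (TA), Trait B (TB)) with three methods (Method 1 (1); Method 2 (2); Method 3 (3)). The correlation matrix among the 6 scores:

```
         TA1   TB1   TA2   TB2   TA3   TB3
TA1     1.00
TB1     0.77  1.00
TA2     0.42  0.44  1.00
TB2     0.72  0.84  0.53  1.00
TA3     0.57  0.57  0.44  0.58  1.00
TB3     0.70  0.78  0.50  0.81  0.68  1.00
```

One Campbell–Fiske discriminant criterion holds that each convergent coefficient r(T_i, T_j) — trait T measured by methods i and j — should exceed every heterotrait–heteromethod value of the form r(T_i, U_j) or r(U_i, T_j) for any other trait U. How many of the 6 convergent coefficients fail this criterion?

Each convergent coefficient versus the relevant comparison correlations:
TA (methods 1·2): 0.42 vs {0.72, 0.44} → fail.
TA (methods 1·3): 0.57 vs {0.70, 0.57} → fail.
TA (methods 2·3): 0.44 vs {0.50, 0.58} → fail.
TB (methods 1·2): 0.84 vs {0.44, 0.72} → pass.
TB (methods 1·3): 0.78 vs {0.57, 0.70} → pass.
TB (methods 2·3): 0.81 vs {0.58, 0.50} → pass.
3 of 6 fail.

3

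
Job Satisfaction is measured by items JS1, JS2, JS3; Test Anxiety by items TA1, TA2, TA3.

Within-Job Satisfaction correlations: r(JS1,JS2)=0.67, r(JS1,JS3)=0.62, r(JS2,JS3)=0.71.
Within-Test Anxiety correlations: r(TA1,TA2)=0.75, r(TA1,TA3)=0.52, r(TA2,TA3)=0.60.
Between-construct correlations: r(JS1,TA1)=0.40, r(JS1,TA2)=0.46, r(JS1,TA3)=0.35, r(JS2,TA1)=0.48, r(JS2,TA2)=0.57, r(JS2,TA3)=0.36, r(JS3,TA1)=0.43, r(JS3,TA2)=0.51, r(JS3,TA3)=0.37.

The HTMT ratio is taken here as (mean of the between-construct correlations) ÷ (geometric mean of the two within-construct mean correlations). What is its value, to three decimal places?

Between-construct mean = 3.93/9 = 0.4367.
Mean within-JS = 2.00/3 = 0.6667; mean within-TA = 1.87/3 = 0.6233.
Geometric mean = √(0.6667 × 0.6233) = 0.6446.
HTMT = 0.4367 / 0.6446 = 0.677.

0.677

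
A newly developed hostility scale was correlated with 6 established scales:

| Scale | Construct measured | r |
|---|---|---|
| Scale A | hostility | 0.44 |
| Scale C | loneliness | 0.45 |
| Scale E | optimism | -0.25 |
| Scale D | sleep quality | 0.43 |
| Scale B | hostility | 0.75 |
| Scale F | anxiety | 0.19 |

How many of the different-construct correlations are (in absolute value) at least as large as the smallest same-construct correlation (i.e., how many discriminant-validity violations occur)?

1

Convergent (same construct = hostility): Scale A, Scale B.
Smallest convergent = 0.44. Discriminant |r|: 0.45, 0.25, 0.43, 0.19; count ≥ 0.44 → 1.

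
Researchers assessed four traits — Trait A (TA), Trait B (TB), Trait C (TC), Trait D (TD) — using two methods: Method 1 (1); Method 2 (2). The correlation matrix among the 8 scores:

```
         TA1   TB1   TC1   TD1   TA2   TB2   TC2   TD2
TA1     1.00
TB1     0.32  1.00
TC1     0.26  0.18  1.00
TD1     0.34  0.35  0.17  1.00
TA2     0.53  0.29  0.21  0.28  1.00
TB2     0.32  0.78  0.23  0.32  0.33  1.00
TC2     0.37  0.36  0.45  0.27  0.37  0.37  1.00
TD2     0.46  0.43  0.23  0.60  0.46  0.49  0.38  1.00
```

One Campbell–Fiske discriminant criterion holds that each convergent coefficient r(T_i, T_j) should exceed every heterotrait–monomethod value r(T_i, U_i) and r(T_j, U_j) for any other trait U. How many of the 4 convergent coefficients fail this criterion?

Checking each validity diagonal entry against its comparison values:
TA (methods 1·2): 0.53 vs {0.32, 0.33, 0.26, 0.37, 0.34, 0.46} → pass.
TB (methods 1·2): 0.78 vs {0.32, 0.33, 0.18, 0.37, 0.35, 0.49} → pass.
TC (methods 1·2): 0.45 vs {0.26, 0.37, 0.18, 0.37, 0.17, 0.38} → pass.
TD (methods 1·2): 0.60 vs {0.34, 0.46, 0.35, 0.49, 0.17, 0.38} → pass.
0 of 4 fail.

0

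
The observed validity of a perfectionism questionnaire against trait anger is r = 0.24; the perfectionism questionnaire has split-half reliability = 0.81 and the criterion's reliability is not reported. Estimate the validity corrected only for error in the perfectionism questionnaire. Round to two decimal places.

0.27

Single correction: r_c = r_obs / √r_xx = 0.24 / √0.81 = 0.24 / 0.9000 ≈ 0.27.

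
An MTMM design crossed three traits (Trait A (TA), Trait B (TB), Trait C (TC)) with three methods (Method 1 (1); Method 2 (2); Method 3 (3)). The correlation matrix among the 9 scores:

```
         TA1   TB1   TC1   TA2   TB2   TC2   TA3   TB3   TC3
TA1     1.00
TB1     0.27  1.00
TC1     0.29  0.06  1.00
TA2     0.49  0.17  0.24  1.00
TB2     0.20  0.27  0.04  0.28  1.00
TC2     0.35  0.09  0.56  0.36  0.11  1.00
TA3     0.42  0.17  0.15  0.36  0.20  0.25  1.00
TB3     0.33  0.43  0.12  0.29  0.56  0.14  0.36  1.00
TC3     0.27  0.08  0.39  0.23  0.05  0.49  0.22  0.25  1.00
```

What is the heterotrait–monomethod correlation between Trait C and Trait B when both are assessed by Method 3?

0.25

Different traits, same method: r(TC3, TB3) = 0.25.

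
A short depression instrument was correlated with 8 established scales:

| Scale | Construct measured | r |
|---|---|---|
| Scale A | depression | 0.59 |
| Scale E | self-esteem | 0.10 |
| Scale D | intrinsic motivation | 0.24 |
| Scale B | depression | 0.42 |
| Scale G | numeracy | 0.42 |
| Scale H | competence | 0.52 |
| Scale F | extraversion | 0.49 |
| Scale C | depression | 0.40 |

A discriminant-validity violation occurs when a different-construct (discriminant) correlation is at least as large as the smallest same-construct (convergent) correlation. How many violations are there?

Convergent (same construct = depression): Scale A, Scale B, Scale C.
Smallest convergent = 0.40. Discriminant values: 0.10, 0.24, 0.42, 0.52, 0.49; count ≥ 0.40 → 3.

3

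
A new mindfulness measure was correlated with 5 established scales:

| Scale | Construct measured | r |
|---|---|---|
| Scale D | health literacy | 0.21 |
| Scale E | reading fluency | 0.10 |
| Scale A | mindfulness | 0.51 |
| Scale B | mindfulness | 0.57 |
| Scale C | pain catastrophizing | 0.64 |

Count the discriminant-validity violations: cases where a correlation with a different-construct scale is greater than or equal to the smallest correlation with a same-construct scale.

1

Convergent (same construct = mindfulness): Scale A, Scale B.
Smallest convergent = 0.51. Discriminant values: 0.21, 0.10, 0.64; count ≥ 0.51 → 1.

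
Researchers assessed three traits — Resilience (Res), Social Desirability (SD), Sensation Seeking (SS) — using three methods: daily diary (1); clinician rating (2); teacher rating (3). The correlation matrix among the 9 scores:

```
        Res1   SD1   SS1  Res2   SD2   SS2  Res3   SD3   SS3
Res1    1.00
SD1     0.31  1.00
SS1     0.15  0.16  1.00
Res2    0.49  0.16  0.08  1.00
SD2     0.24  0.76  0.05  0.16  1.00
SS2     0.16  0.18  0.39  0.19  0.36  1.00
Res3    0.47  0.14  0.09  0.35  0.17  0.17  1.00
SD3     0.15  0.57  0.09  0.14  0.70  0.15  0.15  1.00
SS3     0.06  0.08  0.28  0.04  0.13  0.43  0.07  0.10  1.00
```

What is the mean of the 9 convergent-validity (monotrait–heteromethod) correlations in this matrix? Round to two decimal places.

Convergent values: 0.49, 0.47, 0.35, 0.76, 0.57, 0.70, 0.39, 0.28, 0.43; mean = 4.44/9 = 0.49.

0.49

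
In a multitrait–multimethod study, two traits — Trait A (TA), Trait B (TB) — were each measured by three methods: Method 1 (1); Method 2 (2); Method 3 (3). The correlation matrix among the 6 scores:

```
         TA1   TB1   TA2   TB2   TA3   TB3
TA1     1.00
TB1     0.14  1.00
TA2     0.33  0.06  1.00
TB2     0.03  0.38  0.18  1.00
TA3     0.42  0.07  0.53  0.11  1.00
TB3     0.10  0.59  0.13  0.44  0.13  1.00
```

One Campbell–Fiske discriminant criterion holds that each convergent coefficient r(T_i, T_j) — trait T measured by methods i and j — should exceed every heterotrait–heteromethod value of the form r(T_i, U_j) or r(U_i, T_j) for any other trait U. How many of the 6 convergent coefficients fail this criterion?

Each convergent coefficient versus the relevant comparison correlations:
TA (methods 1·2): 0.33 vs {0.03, 0.06} → pass.
TA (methods 1·3): 0.42 vs {0.10, 0.07} → pass.
TA (methods 2·3): 0.53 vs {0.13, 0.11} → pass.
TB (methods 1·2): 0.38 vs {0.06, 0.03} → pass.
TB (methods 1·3): 0.59 vs {0.07, 0.10} → pass.
TB (methods 2·3): 0.44 vs {0.11, 0.13} → pass.
0 of 6 fail.

0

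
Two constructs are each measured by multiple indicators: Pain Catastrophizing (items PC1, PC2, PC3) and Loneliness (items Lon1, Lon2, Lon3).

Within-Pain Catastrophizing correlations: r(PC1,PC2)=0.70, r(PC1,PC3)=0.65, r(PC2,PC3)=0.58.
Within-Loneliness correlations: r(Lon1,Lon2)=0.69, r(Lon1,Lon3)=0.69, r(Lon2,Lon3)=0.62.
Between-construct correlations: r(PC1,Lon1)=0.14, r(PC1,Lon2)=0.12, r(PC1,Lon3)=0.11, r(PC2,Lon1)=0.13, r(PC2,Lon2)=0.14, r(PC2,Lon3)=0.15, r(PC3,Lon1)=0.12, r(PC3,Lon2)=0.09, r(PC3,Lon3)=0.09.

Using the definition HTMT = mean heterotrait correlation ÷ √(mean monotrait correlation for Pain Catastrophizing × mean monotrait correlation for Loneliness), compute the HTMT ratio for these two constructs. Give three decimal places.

0.185

Mean heterotrait r = 1.09/9 = 0.1211.
Mean within-PC = 1.93/3 = 0.6433; mean within-Lon = 2.00/3 = 0.6667.
Geometric mean = √(0.6433 × 0.6667) = 0.6549.
HTMT = 0.1211 / 0.6549 = 0.185.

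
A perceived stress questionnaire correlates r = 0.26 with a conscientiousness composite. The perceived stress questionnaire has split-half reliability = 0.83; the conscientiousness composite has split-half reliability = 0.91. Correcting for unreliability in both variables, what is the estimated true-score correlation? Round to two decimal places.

0.30

r_true = r_obs / √(r_xx · r_yy) = 0.26 / √(0.83 × 0.91) = 0.26 / √0.7553 = 0.26 / 0.8691 ≈ 0.30.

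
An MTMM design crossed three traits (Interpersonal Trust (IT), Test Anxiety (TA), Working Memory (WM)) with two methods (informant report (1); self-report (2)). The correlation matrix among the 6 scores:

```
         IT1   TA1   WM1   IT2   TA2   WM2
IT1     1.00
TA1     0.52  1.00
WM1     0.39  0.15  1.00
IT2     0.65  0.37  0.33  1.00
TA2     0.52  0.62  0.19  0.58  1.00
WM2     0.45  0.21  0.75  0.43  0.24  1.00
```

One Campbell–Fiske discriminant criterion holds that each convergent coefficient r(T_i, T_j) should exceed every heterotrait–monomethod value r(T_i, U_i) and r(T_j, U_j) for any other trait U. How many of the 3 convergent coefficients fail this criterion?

Checking each validity diagonal entry against its comparison values:
IT (methods 1·2): 0.65 vs {0.52, 0.58, 0.39, 0.43} → pass.
TA (methods 1·2): 0.62 vs {0.52, 0.58, 0.15, 0.24} → pass.
WM (methods 1·2): 0.75 vs {0.39, 0.43, 0.15, 0.24} → pass.
0 of 3 fail.

0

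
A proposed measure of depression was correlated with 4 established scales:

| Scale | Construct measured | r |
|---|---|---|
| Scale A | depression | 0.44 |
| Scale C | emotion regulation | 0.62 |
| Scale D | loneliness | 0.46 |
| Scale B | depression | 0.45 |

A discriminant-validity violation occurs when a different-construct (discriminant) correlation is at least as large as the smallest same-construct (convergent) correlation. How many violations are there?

Convergent (same construct = depression): Scale A, Scale B.
Smallest convergent = 0.44. Discriminant values: 0.62, 0.46; count ≥ 0.44 → 2.

2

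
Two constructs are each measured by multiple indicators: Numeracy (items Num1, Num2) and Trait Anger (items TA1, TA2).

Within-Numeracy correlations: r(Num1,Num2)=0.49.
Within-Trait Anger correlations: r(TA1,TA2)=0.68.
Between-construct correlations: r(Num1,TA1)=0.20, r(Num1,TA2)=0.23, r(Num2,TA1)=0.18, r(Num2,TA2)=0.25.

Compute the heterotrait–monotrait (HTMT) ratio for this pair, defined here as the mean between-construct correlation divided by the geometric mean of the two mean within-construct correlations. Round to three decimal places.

0.372

Between-construct mean = 0.86/4 = 0.2150.
Mean within-Num = 0.49/1 = 0.4900; mean within-TA = 0.68/1 = 0.6800.
Geometric mean = √(0.4900 × 0.6800) = 0.5772.
HTMT = 0.2150 / 0.5772 = 0.372.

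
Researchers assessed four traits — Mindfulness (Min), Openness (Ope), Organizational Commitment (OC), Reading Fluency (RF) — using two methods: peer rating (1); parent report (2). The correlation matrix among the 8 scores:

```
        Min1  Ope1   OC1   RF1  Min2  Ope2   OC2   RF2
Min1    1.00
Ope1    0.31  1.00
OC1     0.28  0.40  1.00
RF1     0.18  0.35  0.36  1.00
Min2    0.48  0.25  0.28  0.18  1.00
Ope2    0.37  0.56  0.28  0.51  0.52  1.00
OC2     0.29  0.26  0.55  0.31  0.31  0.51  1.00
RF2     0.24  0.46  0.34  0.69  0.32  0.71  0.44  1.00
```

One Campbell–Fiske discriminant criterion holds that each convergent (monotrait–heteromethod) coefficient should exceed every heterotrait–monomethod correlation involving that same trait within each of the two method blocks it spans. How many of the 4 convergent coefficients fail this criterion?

Each convergent coefficient versus the relevant comparison correlations:
Min (methods 1·2): 0.48 vs {0.31, 0.52, 0.28, 0.31, 0.18, 0.32} → fail.
Ope (methods 1·2): 0.56 vs {0.31, 0.52, 0.40, 0.51, 0.35, 0.71} → fail.
OC (methods 1·2): 0.55 vs {0.28, 0.31, 0.40, 0.51, 0.36, 0.44} → pass.
RF (methods 1·2): 0.69 vs {0.18, 0.32, 0.35, 0.71, 0.36, 0.44} → fail.
3 of 4 fail.

3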